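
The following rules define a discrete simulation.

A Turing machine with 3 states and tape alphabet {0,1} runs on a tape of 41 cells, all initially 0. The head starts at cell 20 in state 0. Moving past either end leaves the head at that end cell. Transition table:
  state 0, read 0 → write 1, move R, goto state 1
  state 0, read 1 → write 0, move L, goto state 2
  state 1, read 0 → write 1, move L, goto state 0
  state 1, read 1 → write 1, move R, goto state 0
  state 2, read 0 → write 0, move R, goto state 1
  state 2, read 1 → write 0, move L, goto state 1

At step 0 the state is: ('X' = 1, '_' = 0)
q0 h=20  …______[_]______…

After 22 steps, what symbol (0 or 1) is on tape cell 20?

0) q0 h=20  …______[_]______…
1) q1 h=21  …_____X[_]______…
2) q0 h=20  …______[X]X_____…
3) q2 h=19  …______[_]_X____…
4) q1 h=20  …______[_]X_____…
5) q0 h=19  …______[_]XX____…
6) q1 h=20  …_____X[X]X_____…
7) q0 h=21  …____XX[X]______…
8) q2 h=20  …_____X[X]______…
9) q1 h=19  …______[X]______…
10) q0 h=20  …_____X[_]______…
11) q1 h=21  …____XX[_]______…
12) q0 h=20  …_____X[X]X_____…
13) q2 h=19  …______[X]_X____…
14) q1 h=18  …______[_]__X___…
15) q0 h=17  …______[_]X__X__…
16) q1 h=18  …_____X[X]__X___…
17) q0 h=19  …____XX[_]_X____…
18) q1 h=20  …___XXX[_]X_____…
19) q0 h=19  …____XX[X]XX____…
20) q2 h=18  …_____X[X]_XX___…
21) q1 h=17  …______[X]__XX__…
22) q0 h=18  …_____X[_]_XX___…

1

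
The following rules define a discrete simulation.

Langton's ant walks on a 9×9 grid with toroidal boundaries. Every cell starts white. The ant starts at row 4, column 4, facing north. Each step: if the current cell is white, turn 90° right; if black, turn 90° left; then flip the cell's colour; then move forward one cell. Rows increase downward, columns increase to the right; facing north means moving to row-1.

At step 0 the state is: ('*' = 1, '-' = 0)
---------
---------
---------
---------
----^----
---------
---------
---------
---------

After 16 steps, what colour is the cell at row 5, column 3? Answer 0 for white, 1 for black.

0

k=0  ---------
---------
---------
---------
----^----
---------
---------
---------
---------
k=1  ---------
---------
---------
---------
----*>---
---------
---------
---------
---------
k=2  ---------
---------
---------
---------
----**---
-----v---
---------
---------
---------
k=3  ---------
---------
---------
---------
----**---
----<*---
---------
---------
---------
k=4  ---------
---------
---------
---------
----^*---
----**---
---------
---------
---------
k=5  ---------
---------
---------
---------
---<-*---
----**---
---------
---------
---------
k=6  ---------
---------
---------
---^-----
---*-*---
----**---
---------
---------
---------
k=7  ---------
---------
---------
---*>----
---*-*---
----**---
---------
---------
---------
k=8  ---------
---------
---------
---**----
---*v*---
----**---
---------
---------
---------
k=9  ---------
---------
---------
---**----
---<**---
----**---
---------
---------
---------
k=10  ---------
---------
---------
---**----
----**---
---v**---
---------
---------
---------
k=11  ---------
---------
---------
---**----
----**---
--<***---
---------
---------
---------
k=12  ---------
---------
---------
---**----
--^-**---
--****---
---------
---------
---------
k=13  ---------
---------
---------
---**----
--*>**---
--****---
---------
---------
---------
k=14  ---------
---------
---------
---**----
--****---
--*v**---
---------
---------
---------
k=15  ---------
---------
---------
---**----
--****---
--*->*---
---------
---------
---------
k=16  ---------
---------
---------
---**----
--**^*---
--*--*---
---------
---------
---------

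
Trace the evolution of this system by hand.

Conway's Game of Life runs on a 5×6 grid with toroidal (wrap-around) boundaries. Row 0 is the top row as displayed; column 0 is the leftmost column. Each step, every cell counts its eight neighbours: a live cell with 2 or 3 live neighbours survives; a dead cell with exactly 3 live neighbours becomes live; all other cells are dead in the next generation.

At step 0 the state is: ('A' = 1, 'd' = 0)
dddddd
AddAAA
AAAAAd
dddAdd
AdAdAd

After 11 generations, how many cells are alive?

0) dddddd
AddAAA
AAAAAd
dddAdd
AdAdAd
1) AAdddd
Addddd
AAdddd
Addddd
dddAdd
2) AAdddd
dddddA
AAdddA
AAdddd
AAdddd
3) dAdddA
dddddA
dAdddA
ddAddd
ddAddA
4) ddddAA
ddddAA
Addddd
AAAddd
AAAddd
5) dAdAAd
AdddAd
Addddd
ddAddA
ddAAdd
6) dAddAA
AAdAAd
AAdddd
dAAAdd
dAdddd
7) dAdAAA
dddAAd
ddddAA
dddddd
dAdAAd
8) AddddA
AdAddd
dddAAA
dddAdA
AddAdA
9) ddddAd
AAdAdd
AdAAdA
ddAAdd
dddddd
10) dddddd
AAdAdd
AddddA
dAAAAd
dddAdd
11) ddAddd
AAdddA
dddddA
AAAAAA
dddAAd

13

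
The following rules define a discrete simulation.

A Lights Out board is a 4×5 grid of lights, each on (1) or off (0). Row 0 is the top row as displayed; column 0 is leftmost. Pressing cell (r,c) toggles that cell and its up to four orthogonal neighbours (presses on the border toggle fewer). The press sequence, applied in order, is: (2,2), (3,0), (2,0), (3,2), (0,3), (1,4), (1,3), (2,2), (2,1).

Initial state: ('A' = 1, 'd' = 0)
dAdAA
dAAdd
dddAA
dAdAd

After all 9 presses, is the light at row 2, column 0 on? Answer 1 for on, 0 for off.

1

0) dAdAA
dAAdd
dddAA
dAdAd
1) dAdAA
dAddd
dAAdA
dAAAd
2) dAdAA
dAddd
AAAdA
AdAAd
3) dAdAA
AAddd
ddAdA
ddAAd
4) dAdAA
AAddd
ddddA
dAddd
5) dAAdd
AAdAd
ddddA
dAddd
6) dAAdA
AAddA
ddddd
dAddd
7) dAAAA
AAAAd
dddAd
dAddd
8) dAAAA
AAdAd
dAAdd
dAAdd
9) dAAAA
AddAd
Adddd
ddAdd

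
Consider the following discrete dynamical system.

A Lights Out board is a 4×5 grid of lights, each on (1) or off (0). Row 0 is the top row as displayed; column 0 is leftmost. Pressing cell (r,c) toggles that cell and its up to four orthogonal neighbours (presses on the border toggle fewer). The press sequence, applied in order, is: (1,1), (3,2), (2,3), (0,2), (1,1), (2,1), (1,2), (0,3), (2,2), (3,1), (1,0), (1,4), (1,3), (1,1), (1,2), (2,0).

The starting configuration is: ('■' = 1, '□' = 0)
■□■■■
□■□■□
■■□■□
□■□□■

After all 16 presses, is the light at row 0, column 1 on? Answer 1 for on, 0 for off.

0

[0] ■□■■■
□■□■□
■■□■□
□■□□■
[1] ■■■■■
■□■■□
■□□■□
□■□□■
[2] ■■■■■
■□■■□
■□■■□
□□■■■
[3] ■■■■■
■□■□□
■□□□■
□□■□■
[4] ■□□□■
■□□□□
■□□□■
□□■□■
[5] ■■□□■
□■■□□
■■□□■
□□■□■
[6] ■■□□■
□□■□□
□□■□■
□■■□■
[7] ■■■□■
□■□■□
□□□□■
□■■□■
[8] ■■□■□
□■□□□
□□□□■
□■■□■
[9] ■■□■□
□■■□□
□■■■■
□■□□■
[10] ■■□■□
□■■□□
□□■■■
■□■□■
[11] □■□■□
■□■□□
■□■■■
■□■□■
[12] □■□■■
■□■■■
■□■■□
■□■□■
[13] □■□□■
■□□□□
■□■□□
■□■□■
[14] □□□□■
□■■□□
■■■□□
■□■□■
[15] □□■□■
□□□■□
■■□□□
■□■□■
[16] □□■□■
■□□■□
□□□□□
□□■□■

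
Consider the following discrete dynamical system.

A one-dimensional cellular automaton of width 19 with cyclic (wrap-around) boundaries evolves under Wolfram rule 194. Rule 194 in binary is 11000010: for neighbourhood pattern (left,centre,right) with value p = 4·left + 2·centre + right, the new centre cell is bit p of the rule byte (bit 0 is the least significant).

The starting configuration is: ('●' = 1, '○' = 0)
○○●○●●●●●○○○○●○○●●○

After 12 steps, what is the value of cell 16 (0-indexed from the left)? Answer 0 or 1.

0

t=0: ○○●○●●●●●○○○○●○○●●○
t=1: ○●○○○●●●●○○○●○○●○●○
t=2: ●○○○●○●●●○○●○○●○○○○
t=3: ○○○●○○○●●○●○○●○○○○●
t=4: ○○●○○○●○●○○○●○○○○●○
t=5: ○●○○○●○○○○○●○○○○●○○
t=6: ●○○○●○○○○○●○○○○●○○○
t=7: ○○○●○○○○○●○○○○●○○○●
t=8: ○○●○○○○○●○○○○●○○○●○
t=9: ○●○○○○○●○○○○●○○○●○○
t=10: ●○○○○○●○○○○●○○○●○○○
t=11: ○○○○○●○○○○●○○○●○○○●
t=12: ○○○○●○○○○●○○○●○○○●○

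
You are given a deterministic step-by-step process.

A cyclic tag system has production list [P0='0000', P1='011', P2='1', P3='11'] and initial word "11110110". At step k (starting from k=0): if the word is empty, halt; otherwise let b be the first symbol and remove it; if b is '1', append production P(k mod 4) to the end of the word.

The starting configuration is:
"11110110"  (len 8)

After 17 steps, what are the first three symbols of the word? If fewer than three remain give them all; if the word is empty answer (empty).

101

k=0  "11110110"  (len 8)
k=1  "11101100000"  (len 11)
k=2  "1101100000011"  (len 13)
k=3  "1011000000111"  (len 13)
k=4  "01100000011111"  (len 14)
k=5  "1100000011111"  (len 13)
k=6  "100000011111011"  (len 15)
k=7  "000000111110111"  (len 15)
k=8  "00000111110111"  (len 14)
k=9  "0000111110111"  (len 13)
k=10  "000111110111"  (len 12)
k=11  "00111110111"  (len 11)
k=12  "0111110111"  (len 10)
k=13  "111110111"  (len 9)
k=14  "11110111011"  (len 11)
k=15  "11101110111"  (len 11)
k=16  "110111011111"  (len 12)
k=17  "101110111110000"  (len 15)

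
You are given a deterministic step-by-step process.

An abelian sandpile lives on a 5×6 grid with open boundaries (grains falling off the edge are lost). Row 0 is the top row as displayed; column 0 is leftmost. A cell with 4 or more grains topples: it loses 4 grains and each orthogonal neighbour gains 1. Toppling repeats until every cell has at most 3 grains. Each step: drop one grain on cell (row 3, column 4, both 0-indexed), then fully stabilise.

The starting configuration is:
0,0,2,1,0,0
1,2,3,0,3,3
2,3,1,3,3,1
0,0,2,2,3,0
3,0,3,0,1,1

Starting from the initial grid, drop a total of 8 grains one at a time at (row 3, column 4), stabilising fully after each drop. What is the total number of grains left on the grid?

47

step 0: 0,0,2,1,0,0
1,2,3,0,3,3
2,3,1,3,3,1
0,0,2,2,3,0
3,0,3,0,1,1
step 1: 0,0,2,1,1,1
1,2,3,2,1,0
2,3,2,1,2,3
0,0,3,0,2,1
3,0,3,1,2,1
step 2: 0,0,2,1,1,1
1,2,3,2,1,0
2,3,2,1,2,3
0,0,3,0,3,1
3,0,3,1,2,1
step 3: 0,0,2,1,1,1
1,2,3,2,1,0
2,3,2,1,3,3
0,0,3,1,0,2
3,0,3,1,3,1
step 4: 0,0,2,1,1,1
1,2,3,2,1,0
2,3,2,1,3,3
0,0,3,1,1,2
3,0,3,1,3,1
step 5: 0,0,2,1,1,1
1,2,3,2,1,0
2,3,2,1,3,3
0,0,3,1,2,2
3,0,3,1,3,1
step 6: 0,0,2,1,1,1
1,2,3,2,1,0
2,3,2,1,3,3
0,0,3,1,3,2
3,0,3,1,3,1
step 7: 0,0,2,1,1,1
1,2,3,2,2,1
2,3,2,2,1,1
0,0,3,2,3,0
3,0,3,2,0,3
step 8: 0,0,2,1,1,1
1,2,3,2,2,1
2,3,2,2,2,1
0,0,3,3,0,1
3,0,3,2,1,3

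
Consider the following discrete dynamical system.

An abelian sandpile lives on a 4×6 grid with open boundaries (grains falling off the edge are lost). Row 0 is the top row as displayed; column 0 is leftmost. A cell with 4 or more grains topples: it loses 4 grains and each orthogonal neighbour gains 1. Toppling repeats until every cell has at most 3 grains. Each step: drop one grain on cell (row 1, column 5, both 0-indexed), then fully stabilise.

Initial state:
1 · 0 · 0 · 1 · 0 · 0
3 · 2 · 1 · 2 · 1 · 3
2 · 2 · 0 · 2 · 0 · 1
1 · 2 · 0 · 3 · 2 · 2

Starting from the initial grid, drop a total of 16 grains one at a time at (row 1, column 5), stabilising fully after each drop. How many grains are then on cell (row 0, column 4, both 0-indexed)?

2

step 0: 1 · 0 · 0 · 1 · 0 · 0
3 · 2 · 1 · 2 · 1 · 3
2 · 2 · 0 · 2 · 0 · 1
1 · 2 · 0 · 3 · 2 · 2
step 1: 1 · 0 · 0 · 1 · 0 · 1
3 · 2 · 1 · 2 · 2 · 0
2 · 2 · 0 · 2 · 0 · 2
1 · 2 · 0 · 3 · 2 · 2
step 2: 1 · 0 · 0 · 1 · 0 · 1
3 · 2 · 1 · 2 · 2 · 1
2 · 2 · 0 · 2 · 0 · 2
1 · 2 · 0 · 3 · 2 · 2
step 3: 1 · 0 · 0 · 1 · 0 · 1
3 · 2 · 1 · 2 · 2 · 2
2 · 2 · 0 · 2 · 0 · 2
1 · 2 · 0 · 3 · 2 · 2
step 4: 1 · 0 · 0 · 1 · 0 · 1
3 · 2 · 1 · 2 · 2 · 3
2 · 2 · 0 · 2 · 0 · 2
1 · 2 · 0 · 3 · 2 · 2
step 5: 1 · 0 · 0 · 1 · 0 · 2
3 · 2 · 1 · 2 · 3 · 0
2 · 2 · 0 · 2 · 0 · 3
1 · 2 · 0 · 3 · 2 · 2
step 6: 1 · 0 · 0 · 1 · 0 · 2
3 · 2 · 1 · 2 · 3 · 1
2 · 2 · 0 · 2 · 0 · 3
1 · 2 · 0 · 3 · 2 · 2
step 7: 1 · 0 · 0 · 1 · 0 · 2
3 · 2 · 1 · 2 · 3 · 2
2 · 2 · 0 · 2 · 0 · 3
1 · 2 · 0 · 3 · 2 · 2
step 8: 1 · 0 · 0 · 1 · 0 · 2
3 · 2 · 1 · 2 · 3 · 3
2 · 2 · 0 · 2 · 0 · 3
1 · 2 · 0 · 3 · 2 · 2
step 9: 1 · 0 · 0 · 1 · 1 · 3
3 · 2 · 1 · 3 · 0 · 2
2 · 2 · 0 · 2 · 2 · 0
1 · 2 · 0 · 3 · 2 · 3
step 10: 1 · 0 · 0 · 1 · 1 · 3
3 · 2 · 1 · 3 · 0 · 3
2 · 2 · 0 · 2 · 2 · 0
1 · 2 · 0 · 3 · 2 · 3
step 11: 1 · 0 · 0 · 1 · 2 · 0
3 · 2 · 1 · 3 · 1 · 1
2 · 2 · 0 · 2 · 2 · 1
1 · 2 · 0 · 3 · 2 · 3
step 12: 1 · 0 · 0 · 1 · 2 · 0
3 · 2 · 1 · 3 · 1 · 2
2 · 2 · 0 · 2 · 2 · 1
1 · 2 · 0 · 3 · 2 · 3
step 13: 1 · 0 · 0 · 1 · 2 · 0
3 · 2 · 1 · 3 · 1 · 3
2 · 2 · 0 · 2 · 2 · 1
1 · 2 · 0 · 3 · 2 · 3
step 14: 1 · 0 · 0 · 1 · 2 · 1
3 · 2 · 1 · 3 · 2 · 0
2 · 2 · 0 · 2 · 2 · 2
1 · 2 · 0 · 3 · 2 · 3
step 15: 1 · 0 · 0 · 1 · 2 · 1
3 · 2 · 1 · 3 · 2 · 1
2 · 2 · 0 · 2 · 2 · 2
1 · 2 · 0 · 3 · 2 · 3
step 16: 1 · 0 · 0 · 1 · 2 · 1
3 · 2 · 1 · 3 · 2 · 2
2 · 2 · 0 · 2 · 2 · 2
1 · 2 · 0 · 3 · 2 · 3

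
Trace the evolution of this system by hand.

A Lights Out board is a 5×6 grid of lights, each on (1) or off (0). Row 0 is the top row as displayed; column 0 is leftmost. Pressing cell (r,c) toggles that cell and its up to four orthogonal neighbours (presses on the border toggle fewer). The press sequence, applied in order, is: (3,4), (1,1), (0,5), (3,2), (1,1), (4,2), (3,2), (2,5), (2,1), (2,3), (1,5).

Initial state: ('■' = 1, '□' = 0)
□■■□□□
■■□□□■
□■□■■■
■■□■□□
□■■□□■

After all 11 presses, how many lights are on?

0) □■■□□□
■■□□□■
□■□■■■
■■□■□□
□■■□□■
1) □■■□□□
■■□□□■
□■□■□■
■■□□■■
□■■□■■
2) □□■□□□
□□■□□■
□□□■□■
■■□□■■
□■■□■■
3) □□■□■■
□□■□□□
□□□■□■
■■□□■■
□■■□■■
4) □□■□■■
□□■□□□
□□■■□■
■□■■■■
□■□□■■
5) □■■□■■
■■□□□□
□■■■□■
■□■■■■
□■□□■■
6) □■■□■■
■■□□□□
□■■■□■
■□□■■■
□□■■■■
7) □■■□■■
■■□□□□
□■□■□■
■■■□■■
□□□■■■
8) □■■□■■
■■□□□■
□■□■■□
■■■□■□
□□□■■■
9) □■■□■■
■□□□□■
■□■■■□
■□■□■□
□□□■■■
10) □■■□■■
■□□■□■
■□□□□□
■□■■■□
□□□■■■
11) □■■□■□
■□□■■□
■□□□□■
■□■■■□
□□□■■■

15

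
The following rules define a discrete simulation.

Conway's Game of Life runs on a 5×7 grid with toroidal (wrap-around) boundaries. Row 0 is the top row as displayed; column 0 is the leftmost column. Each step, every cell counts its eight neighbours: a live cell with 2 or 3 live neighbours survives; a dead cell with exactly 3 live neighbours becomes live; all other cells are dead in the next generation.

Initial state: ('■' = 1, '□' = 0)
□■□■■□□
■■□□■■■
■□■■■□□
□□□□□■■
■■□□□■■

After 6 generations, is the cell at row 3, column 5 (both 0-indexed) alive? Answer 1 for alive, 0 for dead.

0) □■□■■□□
■■□□■■■
■□■■■□□
□□□□□■■
■■□□□■■
1) □□□■□□□
□□□□□□■
□□■■□□□
□□■■□□□
□■■□□□□
2) □□■□□□□
□□■■□□□
□□■■□□□
□□□□□□□
□■□□□□□
3) □■■■□□□
□■□□□□□
□□■■□□□
□□■□□□□
□□□□□□□
4) □■■□□□□
□■□□□□□
□■■■□□□
□□■■□□□
□■□■□□□
5) ■■□□□□□
■□□■□□□
□■□■□□□
□□□□■□□
□■□■□□□
6) ■■□□□□□
■□□□□□□
□□■■■□□
□□□■■□□
■■■□□□□

0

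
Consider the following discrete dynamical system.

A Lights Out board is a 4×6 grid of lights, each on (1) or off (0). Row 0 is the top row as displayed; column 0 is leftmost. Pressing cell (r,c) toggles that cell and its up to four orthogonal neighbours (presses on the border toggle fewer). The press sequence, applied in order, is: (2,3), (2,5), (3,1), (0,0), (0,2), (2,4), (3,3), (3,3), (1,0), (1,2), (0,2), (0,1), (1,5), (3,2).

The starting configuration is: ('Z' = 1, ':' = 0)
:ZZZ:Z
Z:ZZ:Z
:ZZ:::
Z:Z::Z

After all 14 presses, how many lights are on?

13

t=0: :ZZZ:Z
Z:ZZ:Z
:ZZ:::
Z:Z::Z
t=1: :ZZZ:Z
Z:Z::Z
:Z:ZZ:
Z:ZZ:Z
t=2: :ZZZ:Z
Z:Z:::
:Z:Z:Z
Z:ZZ::
t=3: :ZZZ:Z
Z:Z:::
:::Z:Z
:Z:Z::
t=4: Z:ZZ:Z
::Z:::
:::Z:Z
:Z:Z::
t=5: ZZ:::Z
::::::
:::Z:Z
:Z:Z::
t=6: ZZ:::Z
::::Z:
::::Z:
:Z:ZZ:
t=7: ZZ:::Z
::::Z:
:::ZZ:
:ZZ:::
t=8: ZZ:::Z
::::Z:
::::Z:
:Z:ZZ:
t=9: :Z:::Z
ZZ::Z:
Z:::Z:
:Z:ZZ:
t=10: :ZZ::Z
Z:ZZZ:
Z:Z:Z:
:Z:ZZ:
t=11: :::Z:Z
Z::ZZ:
Z:Z:Z:
:Z:ZZ:
t=12: ZZZZ:Z
ZZ:ZZ:
Z:Z:Z:
:Z:ZZ:
t=13: ZZZZ::
ZZ:Z:Z
Z:Z:ZZ
:Z:ZZ:
t=14: ZZZZ::
ZZ:Z:Z
Z:::ZZ
::Z:Z:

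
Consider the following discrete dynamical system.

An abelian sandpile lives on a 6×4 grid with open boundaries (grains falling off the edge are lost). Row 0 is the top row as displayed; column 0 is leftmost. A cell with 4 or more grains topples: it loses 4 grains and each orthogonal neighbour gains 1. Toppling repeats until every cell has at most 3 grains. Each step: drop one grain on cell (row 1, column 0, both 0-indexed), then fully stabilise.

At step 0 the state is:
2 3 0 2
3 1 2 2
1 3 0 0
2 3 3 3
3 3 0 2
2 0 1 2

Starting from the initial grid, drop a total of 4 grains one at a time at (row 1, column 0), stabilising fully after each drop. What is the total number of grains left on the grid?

step 0: 2 3 0 2
3 1 2 2
1 3 0 0
2 3 3 3
3 3 0 2
2 0 1 2
step 1: 3 3 0 2
0 2 2 2
2 3 0 0
2 3 3 3
3 3 0 2
2 0 1 2
step 2: 3 3 0 2
1 2 2 2
2 3 0 0
2 3 3 3
3 3 0 2
2 0 1 2
step 3: 3 3 0 2
2 2 2 2
2 3 0 0
2 3 3 3
3 3 0 2
2 0 1 2
step 4: 3 3 0 2
3 2 2 2
2 3 0 0
2 3 3 3
3 3 0 2
2 0 1 2

46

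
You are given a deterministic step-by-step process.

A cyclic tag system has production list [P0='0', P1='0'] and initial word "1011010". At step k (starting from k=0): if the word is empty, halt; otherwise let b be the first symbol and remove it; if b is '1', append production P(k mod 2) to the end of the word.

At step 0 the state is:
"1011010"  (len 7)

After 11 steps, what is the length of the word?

0

step 0: "1011010"  (len 7)
step 1: "0110100"  (len 7)
step 2: "110100"  (len 6)
step 3: "101000"  (len 6)
step 4: "010000"  (len 6)
step 5: "10000"  (len 5)
step 6: "00000"  (len 5)
step 7: "0000"  (len 4)
step 8: "000"  (len 3)
step 9: "00"  (len 2)
step 10: "0"  (len 1)
step 11: (halted — word empty)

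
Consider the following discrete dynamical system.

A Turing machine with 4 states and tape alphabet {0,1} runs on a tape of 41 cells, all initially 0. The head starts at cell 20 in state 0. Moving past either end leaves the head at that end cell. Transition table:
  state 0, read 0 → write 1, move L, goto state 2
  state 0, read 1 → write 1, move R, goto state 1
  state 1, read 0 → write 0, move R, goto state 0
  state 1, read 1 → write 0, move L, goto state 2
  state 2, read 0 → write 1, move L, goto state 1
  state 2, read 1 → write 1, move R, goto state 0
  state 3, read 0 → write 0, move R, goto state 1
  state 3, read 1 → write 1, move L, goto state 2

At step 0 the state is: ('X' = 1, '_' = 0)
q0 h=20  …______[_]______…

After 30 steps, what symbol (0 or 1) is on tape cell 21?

1

0) q0 h=20  …______[_]______…
1) q2 h=19  …______[_]X_____…
2) q1 h=18  …______[_]XX____…
3) q0 h=19  …______[X]X_____…
4) q1 h=20  …_____X[X]______…
5) q2 h=19  …______[X]______…
6) q0 h=20  …_____X[_]______…
7) q2 h=19  …______[X]X_____…
8) q0 h=20  …_____X[X]______…
9) q1 h=21  …____XX[_]______…
10) q0 h=22  …___XX_[_]______…
11) q2 h=21  …____XX[_]X_____…
12) q1 h=20  …_____X[X]XX____…
13) q2 h=19  …______[X]_XX___…
14) q0 h=20  …_____X[_]XX____…
15) q2 h=19  …______[X]XXX___…
16) q0 h=20  …_____X[X]XX____…
17) q1 h=21  …____XX[X]X_____…
18) q2 h=20  …_____X[X]_X____…
19) q0 h=21  …____XX[_]X_____…
20) q2 h=20  …_____X[X]XX____…
21) q0 h=21  …____XX[X]X_____…
22) q1 h=22  …___XXX[X]______…
23) q2 h=21  …____XX[X]______…
24) q0 h=22  …___XXX[_]______…
25) q2 h=21  …____XX[X]X_____…
26) q0 h=22  …___XXX[X]______…
27) q1 h=23  …__XXXX[_]______…
28) q0 h=24  …_XXXX_[_]______…
29) q2 h=23  …__XXXX[_]X_____…
30) q1 h=22  …___XXX[X]XX____…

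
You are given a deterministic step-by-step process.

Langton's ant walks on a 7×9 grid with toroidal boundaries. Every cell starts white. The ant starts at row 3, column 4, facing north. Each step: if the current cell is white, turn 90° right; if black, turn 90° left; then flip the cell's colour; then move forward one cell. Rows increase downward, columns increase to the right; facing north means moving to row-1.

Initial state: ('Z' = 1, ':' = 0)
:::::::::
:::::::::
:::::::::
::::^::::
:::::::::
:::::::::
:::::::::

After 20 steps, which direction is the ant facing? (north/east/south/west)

0) :::::::::
:::::::::
:::::::::
::::^::::
:::::::::
:::::::::
:::::::::
1) :::::::::
:::::::::
:::::::::
::::Z>:::
:::::::::
:::::::::
:::::::::
2) :::::::::
:::::::::
:::::::::
::::ZZ:::
:::::v:::
:::::::::
:::::::::
3) :::::::::
:::::::::
:::::::::
::::ZZ:::
::::<Z:::
:::::::::
:::::::::
4) :::::::::
:::::::::
:::::::::
::::^Z:::
::::ZZ:::
:::::::::
:::::::::
5) :::::::::
:::::::::
:::::::::
:::<:Z:::
::::ZZ:::
:::::::::
:::::::::
6) :::::::::
:::::::::
:::^:::::
:::Z:Z:::
::::ZZ:::
:::::::::
:::::::::
7) :::::::::
:::::::::
:::Z>::::
:::Z:Z:::
::::ZZ:::
:::::::::
:::::::::
8) :::::::::
:::::::::
:::ZZ::::
:::ZvZ:::
::::ZZ:::
:::::::::
:::::::::
9) :::::::::
:::::::::
:::ZZ::::
:::<ZZ:::
::::ZZ:::
:::::::::
:::::::::
10) :::::::::
:::::::::
:::ZZ::::
::::ZZ:::
:::vZZ:::
:::::::::
:::::::::
11) :::::::::
:::::::::
:::ZZ::::
::::ZZ:::
::<ZZZ:::
:::::::::
:::::::::
12) :::::::::
:::::::::
:::ZZ::::
::^:ZZ:::
::ZZZZ:::
:::::::::
:::::::::
13) :::::::::
:::::::::
:::ZZ::::
::Z>ZZ:::
::ZZZZ:::
:::::::::
:::::::::
14) :::::::::
:::::::::
:::ZZ::::
::ZZZZ:::
::ZvZZ:::
:::::::::
:::::::::
15) :::::::::
:::::::::
:::ZZ::::
::ZZZZ:::
::Z:>Z:::
:::::::::
:::::::::
16) :::::::::
:::::::::
:::ZZ::::
::ZZ^Z:::
::Z::Z:::
:::::::::
:::::::::
17) :::::::::
:::::::::
:::ZZ::::
::Z<:Z:::
::Z::Z:::
:::::::::
:::::::::
18) :::::::::
:::::::::
:::ZZ::::
::Z::Z:::
::Zv:Z:::
:::::::::
:::::::::
19) :::::::::
:::::::::
:::ZZ::::
::Z::Z:::
::<Z:Z:::
:::::::::
:::::::::
20) :::::::::
:::::::::
:::ZZ::::
::Z::Z:::
:::Z:Z:::
::v::::::
:::::::::

south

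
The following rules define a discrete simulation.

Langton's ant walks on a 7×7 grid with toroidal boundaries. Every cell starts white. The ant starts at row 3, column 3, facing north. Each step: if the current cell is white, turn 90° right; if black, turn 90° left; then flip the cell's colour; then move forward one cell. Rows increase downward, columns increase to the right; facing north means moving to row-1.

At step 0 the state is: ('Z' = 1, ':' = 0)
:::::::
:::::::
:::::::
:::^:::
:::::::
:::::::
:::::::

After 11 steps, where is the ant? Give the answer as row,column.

gen 0: :::::::
:::::::
:::::::
:::^:::
:::::::
:::::::
:::::::
gen 1: :::::::
:::::::
:::::::
:::Z>::
:::::::
:::::::
:::::::
gen 2: :::::::
:::::::
:::::::
:::ZZ::
::::v::
:::::::
:::::::
gen 3: :::::::
:::::::
:::::::
:::ZZ::
:::<Z::
:::::::
:::::::
gen 4: :::::::
:::::::
:::::::
:::^Z::
:::ZZ::
:::::::
:::::::
gen 5: :::::::
:::::::
:::::::
::<:Z::
:::ZZ::
:::::::
:::::::
gen 6: :::::::
:::::::
::^::::
::Z:Z::
:::ZZ::
:::::::
:::::::
gen 7: :::::::
:::::::
::Z>:::
::Z:Z::
:::ZZ::
:::::::
:::::::
gen 8: :::::::
:::::::
::ZZ:::
::ZvZ::
:::ZZ::
:::::::
:::::::
gen 9: :::::::
:::::::
::ZZ:::
::<ZZ::
:::ZZ::
:::::::
:::::::
gen 10: :::::::
:::::::
::ZZ:::
:::ZZ::
::vZZ::
:::::::
:::::::
gen 11: :::::::
:::::::
::ZZ:::
:::ZZ::
:<ZZZ::
:::::::
:::::::

4,1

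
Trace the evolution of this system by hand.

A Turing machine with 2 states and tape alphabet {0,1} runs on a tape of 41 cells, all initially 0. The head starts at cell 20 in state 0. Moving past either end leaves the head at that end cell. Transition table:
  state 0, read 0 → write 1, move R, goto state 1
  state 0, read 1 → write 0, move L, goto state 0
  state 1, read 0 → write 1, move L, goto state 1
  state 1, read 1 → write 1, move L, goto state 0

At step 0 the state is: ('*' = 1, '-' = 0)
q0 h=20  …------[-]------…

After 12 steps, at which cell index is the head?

k=0  q0 h=20  …------[-]------…
k=1  q1 h=21  …-----*[-]------…
k=2  q1 h=20  …------[*]*-----…
k=3  q0 h=19  …------[-]**----…
k=4  q1 h=20  …-----*[*]*-----…
k=5  q0 h=19  …------[*]**----…
k=6  q0 h=18  …------[-]-**---…
k=7  q1 h=19  …-----*[-]**----…
k=8  q1 h=18  …------[*]***---…
k=9  q0 h=17  …------[-]****--…
k=10  q1 h=18  …-----*[*]***---…
k=11  q0 h=17  …------[*]****--…
k=12  q0 h=16  …------[-]-****-…

16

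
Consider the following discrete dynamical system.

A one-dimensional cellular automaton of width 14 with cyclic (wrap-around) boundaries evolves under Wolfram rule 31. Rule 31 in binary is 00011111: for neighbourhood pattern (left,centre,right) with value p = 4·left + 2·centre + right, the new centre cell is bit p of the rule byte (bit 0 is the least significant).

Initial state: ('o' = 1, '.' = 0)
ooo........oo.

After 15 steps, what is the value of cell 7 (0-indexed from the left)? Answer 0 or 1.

k=0  ooo........oo.
k=1  o..ooooooooo..
k=2  oooo........oo
k=3  ....ooooooooo.
k=4  ooooo........o
k=5  .....ooooooooo
k=6  oooooo........
k=7  o.....oooooooo
k=8  .oooooo.......
k=9  oo.....ooooooo
k=10  ..oooooo......
k=11  ooo.....oooooo
k=12  ...oooooo.....
k=13  oooo.....ooooo
k=14  ....oooooo....
k=15  ooooo.....oooo

0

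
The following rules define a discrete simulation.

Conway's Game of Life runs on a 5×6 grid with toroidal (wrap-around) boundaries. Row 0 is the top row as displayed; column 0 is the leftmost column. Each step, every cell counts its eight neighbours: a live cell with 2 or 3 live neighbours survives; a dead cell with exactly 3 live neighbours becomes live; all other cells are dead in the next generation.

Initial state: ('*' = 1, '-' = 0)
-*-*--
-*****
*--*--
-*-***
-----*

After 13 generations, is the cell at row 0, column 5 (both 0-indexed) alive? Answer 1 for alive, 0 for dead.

1

gen 0: -*-*--
-*****
*--*--
-*-***
-----*
gen 1: -*-*-*
-*---*
------
--**-*
---*-*
gen 2: -----*
--*-*-
*-*-*-
--**--
---*-*
gen 3: ---*-*
-*--*-
--*-**
-**--*
--**--
gen 4: ---*--
*-*---
--*-**
**---*
**-*--
gen 5: *--*--
-**-**
--***-
---*--
-*--**
gen 6: ---*--
**---*
-*---*
-----*
*-****
gen 7: ---*--
-**-**
-*--**
-***--
*-**-*
gen 8: ------
-**--*
-----*
------
*-----
gen 9: **----
*-----
*-----
------
------
gen 10: **----
*----*
------
------
------
gen 11: **---*
**---*
------
------
------
gen 12: -*---*
-*---*
*-----
------
*-----
gen 13: -*---*
-*---*
*-----
------
*-----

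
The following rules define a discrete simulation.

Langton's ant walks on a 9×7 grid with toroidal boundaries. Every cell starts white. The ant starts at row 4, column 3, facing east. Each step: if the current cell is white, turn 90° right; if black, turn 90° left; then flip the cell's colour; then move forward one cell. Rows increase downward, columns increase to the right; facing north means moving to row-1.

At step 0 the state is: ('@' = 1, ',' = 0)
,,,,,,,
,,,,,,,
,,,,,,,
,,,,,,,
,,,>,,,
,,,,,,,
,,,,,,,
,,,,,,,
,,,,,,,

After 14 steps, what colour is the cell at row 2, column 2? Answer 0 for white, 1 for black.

1

t=0: ,,,,,,,
,,,,,,,
,,,,,,,
,,,,,,,
,,,>,,,
,,,,,,,
,,,,,,,
,,,,,,,
,,,,,,,
t=1: ,,,,,,,
,,,,,,,
,,,,,,,
,,,,,,,
,,,@,,,
,,,v,,,
,,,,,,,
,,,,,,,
,,,,,,,
t=2: ,,,,,,,
,,,,,,,
,,,,,,,
,,,,,,,
,,,@,,,
,,<@,,,
,,,,,,,
,,,,,,,
,,,,,,,
t=3: ,,,,,,,
,,,,,,,
,,,,,,,
,,,,,,,
,,^@,,,
,,@@,,,
,,,,,,,
,,,,,,,
,,,,,,,
t=4: ,,,,,,,
,,,,,,,
,,,,,,,
,,,,,,,
,,@>,,,
,,@@,,,
,,,,,,,
,,,,,,,
,,,,,,,
t=5: ,,,,,,,
,,,,,,,
,,,,,,,
,,,^,,,
,,@,,,,
,,@@,,,
,,,,,,,
,,,,,,,
,,,,,,,
t=6: ,,,,,,,
,,,,,,,
,,,,,,,
,,,@>,,
,,@,,,,
,,@@,,,
,,,,,,,
,,,,,,,
,,,,,,,
t=7: ,,,,,,,
,,,,,,,
,,,,,,,
,,,@@,,
,,@,v,,
,,@@,,,
,,,,,,,
,,,,,,,
,,,,,,,
t=8: ,,,,,,,
,,,,,,,
,,,,,,,
,,,@@,,
,,@<@,,
,,@@,,,
,,,,,,,
,,,,,,,
,,,,,,,
t=9: ,,,,,,,
,,,,,,,
,,,,,,,
,,,^@,,
,,@@@,,
,,@@,,,
,,,,,,,
,,,,,,,
,,,,,,,
t=10: ,,,,,,,
,,,,,,,
,,,,,,,
,,<,@,,
,,@@@,,
,,@@,,,
,,,,,,,
,,,,,,,
,,,,,,,
t=11: ,,,,,,,
,,,,,,,
,,^,,,,
,,@,@,,
,,@@@,,
,,@@,,,
,,,,,,,
,,,,,,,
,,,,,,,
t=12: ,,,,,,,
,,,,,,,
,,@>,,,
,,@,@,,
,,@@@,,
,,@@,,,
,,,,,,,
,,,,,,,
,,,,,,,
t=13: ,,,,,,,
,,,,,,,
,,@@,,,
,,@v@,,
,,@@@,,
,,@@,,,
,,,,,,,
,,,,,,,
,,,,,,,
t=14: ,,,,,,,
,,,,,,,
,,@@,,,
,,<@@,,
,,@@@,,
,,@@,,,
,,,,,,,
,,,,,,,
,,,,,,,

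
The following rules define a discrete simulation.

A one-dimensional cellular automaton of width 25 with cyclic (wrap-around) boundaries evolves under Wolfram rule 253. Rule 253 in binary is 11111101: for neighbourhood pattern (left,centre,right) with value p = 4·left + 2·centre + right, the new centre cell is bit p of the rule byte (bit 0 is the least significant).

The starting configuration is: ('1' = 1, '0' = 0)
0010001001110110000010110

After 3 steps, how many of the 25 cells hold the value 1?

k=0  0010001001110110000010110
k=1  1011101101111111111011111
k=2  1111111111111111111111111
k=3  1111111111111111111111111

25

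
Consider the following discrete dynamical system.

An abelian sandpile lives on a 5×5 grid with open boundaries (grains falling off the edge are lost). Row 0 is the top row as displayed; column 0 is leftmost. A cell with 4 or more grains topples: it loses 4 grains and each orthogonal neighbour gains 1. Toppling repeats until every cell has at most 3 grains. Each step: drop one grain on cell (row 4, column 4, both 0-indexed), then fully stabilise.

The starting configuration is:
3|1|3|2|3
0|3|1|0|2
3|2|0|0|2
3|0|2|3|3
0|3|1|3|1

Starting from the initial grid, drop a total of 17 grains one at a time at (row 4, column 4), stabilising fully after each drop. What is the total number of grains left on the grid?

46

step 0: 3|1|3|2|3
0|3|1|0|2
3|2|0|0|2
3|0|2|3|3
0|3|1|3|1
step 1: 3|1|3|2|3
0|3|1|0|2
3|2|0|0|2
3|0|2|3|3
0|3|1|3|2
step 2: 3|1|3|2|3
0|3|1|0|2
3|2|0|0|2
3|0|2|3|3
0|3|1|3|3
step 3: 3|1|3|2|3
0|3|1|0|2
3|2|0|1|3
3|0|3|1|1
0|3|2|1|2
step 4: 3|1|3|2|3
0|3|1|0|2
3|2|0|1|3
3|0|3|1|1
0|3|2|1|3
step 5: 3|1|3|2|3
0|3|1|0|2
3|2|0|1|3
3|0|3|1|2
0|3|2|2|0
step 6: 3|1|3|2|3
0|3|1|0|2
3|2|0|1|3
3|0|3|1|2
0|3|2|2|1
step 7: 3|1|3|2|3
0|3|1|0|2
3|2|0|1|3
3|0|3|1|2
0|3|2|2|2
step 8: 3|1|3|2|3
0|3|1|0|2
3|2|0|1|3
3|0|3|1|2
0|3|2|2|3
step 9: 3|1|3|2|3
0|3|1|0|2
3|2|0|1|3
3|0|3|1|3
0|3|2|3|0
step 10: 3|1|3|2|3
0|3|1|0|2
3|2|0|1|3
3|0|3|1|3
0|3|2|3|1
step 11: 3|1|3|2|3
0|3|1|0|2
3|2|0|1|3
3|0|3|1|3
0|3|2|3|2
step 12: 3|1|3|2|3
0|3|1|0|2
3|2|0|1|3
3|0|3|1|3
0|3|2|3|3
step 13: 3|1|3|2|3
0|3|1|0|3
3|2|0|2|0
3|0|3|3|1
0|3|3|0|2
step 14: 3|1|3|2|3
0|3|1|0|3
3|2|0|2|0
3|0|3|3|1
0|3|3|0|3
step 15: 3|1|3|2|3
0|3|1|0|3
3|2|0|2|0
3|0|3|3|2
0|3|3|1|0
step 16: 3|1|3|2|3
0|3|1|0|3
3|2|0|2|0
3|0|3|3|2
0|3|3|1|1
step 17: 3|1|3|2|3
0|3|1|0|3
3|2|0|2|0
3|0|3|3|2
0|3|3|1|2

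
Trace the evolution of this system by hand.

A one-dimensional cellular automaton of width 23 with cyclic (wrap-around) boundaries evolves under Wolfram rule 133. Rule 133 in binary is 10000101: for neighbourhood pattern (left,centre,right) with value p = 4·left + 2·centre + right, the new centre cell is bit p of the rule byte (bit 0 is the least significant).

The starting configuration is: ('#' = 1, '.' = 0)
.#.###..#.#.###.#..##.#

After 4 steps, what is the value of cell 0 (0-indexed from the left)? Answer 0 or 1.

gen 0: .#.###..#.#.###.#..##.#
gen 1: .#..#...#.#..#..#.....#
gen 2: .#..#.#.#.#..#..#.###.#
gen 3: .#..#.#.#.#..#..#..#..#
gen 4: .#..#.#.#.#..#..#..#..#

0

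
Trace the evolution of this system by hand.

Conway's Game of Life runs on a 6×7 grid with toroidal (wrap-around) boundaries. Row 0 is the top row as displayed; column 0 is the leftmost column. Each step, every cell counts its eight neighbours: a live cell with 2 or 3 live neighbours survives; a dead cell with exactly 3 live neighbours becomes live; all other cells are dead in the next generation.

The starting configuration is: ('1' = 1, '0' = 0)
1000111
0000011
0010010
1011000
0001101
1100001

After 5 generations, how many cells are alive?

16

[0] 1000111
0000011
0010010
1011000
0001101
1100001
[1] 0100100
1000000
0111110
0110011
0001111
0101000
[2] 1110000
1000010
0001110
0100000
0101001
1001000
[3] 1010000
1011010
0000111
1001010
0100000
0001001
[4] 1010100
1011010
1110000
1000010
1010101
1110000
[5] 1000100
1000100
1011100
0011010
0011010
0010010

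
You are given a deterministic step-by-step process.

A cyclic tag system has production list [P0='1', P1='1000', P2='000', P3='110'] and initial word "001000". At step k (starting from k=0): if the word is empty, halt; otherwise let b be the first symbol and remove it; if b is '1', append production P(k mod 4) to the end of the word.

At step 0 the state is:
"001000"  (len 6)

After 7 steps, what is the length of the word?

2

k=0  "001000"  (len 6)
k=1  "01000"  (len 5)
k=2  "1000"  (len 4)
k=3  "000000"  (len 6)
k=4  "00000"  (len 5)
k=5  "0000"  (len 4)
k=6  "000"  (len 3)
k=7  "00"  (len 2)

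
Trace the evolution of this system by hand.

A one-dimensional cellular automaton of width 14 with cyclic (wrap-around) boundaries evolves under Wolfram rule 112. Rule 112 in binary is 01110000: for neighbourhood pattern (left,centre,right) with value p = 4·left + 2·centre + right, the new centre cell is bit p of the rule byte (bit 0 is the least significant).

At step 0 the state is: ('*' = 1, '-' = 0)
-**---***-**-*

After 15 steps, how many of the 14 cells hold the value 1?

7

gen 0: -**---***-**-*
gen 1: *-**----**-**-
gen 2: -*-**----**-**
gen 3: *-*-**----**-*
gen 4: **-*-**----**-
gen 5: -**-*-**----**
gen 6: *-**-*-**----*
gen 7: **-**-*-**----
gen 8: -**-**-*-**---
gen 9: --**-**-*-**--
gen 10: ---**-**-*-**-
gen 11: ----**-**-*-**
gen 12: *----**-**-*-*
gen 13: **----**-**-*-
gen 14: -**----**-**-*
gen 15: *-**----**-**-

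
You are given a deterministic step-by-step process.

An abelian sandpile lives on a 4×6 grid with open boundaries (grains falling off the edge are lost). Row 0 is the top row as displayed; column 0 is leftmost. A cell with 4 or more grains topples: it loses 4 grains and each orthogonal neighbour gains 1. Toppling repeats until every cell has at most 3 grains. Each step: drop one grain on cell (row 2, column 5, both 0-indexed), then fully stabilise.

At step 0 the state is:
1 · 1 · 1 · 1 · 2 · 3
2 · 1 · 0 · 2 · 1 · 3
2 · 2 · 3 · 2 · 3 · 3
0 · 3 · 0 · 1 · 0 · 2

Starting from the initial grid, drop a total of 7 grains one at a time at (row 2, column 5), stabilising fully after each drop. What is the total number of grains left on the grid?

[0] 1 · 1 · 1 · 1 · 2 · 3
2 · 1 · 0 · 2 · 1 · 3
2 · 2 · 3 · 2 · 3 · 3
0 · 3 · 0 · 1 · 0 · 2
[1] 1 · 1 · 1 · 1 · 3 · 0
2 · 1 · 0 · 2 · 3 · 1
2 · 2 · 3 · 3 · 0 · 2
0 · 3 · 0 · 1 · 1 · 3
[2] 1 · 1 · 1 · 1 · 3 · 0
2 · 1 · 0 · 2 · 3 · 1
2 · 2 · 3 · 3 · 0 · 3
0 · 3 · 0 · 1 · 1 · 3
[3] 1 · 1 · 1 · 1 · 3 · 0
2 · 1 · 0 · 2 · 3 · 2
2 · 2 · 3 · 3 · 1 · 1
0 · 3 · 0 · 1 · 2 · 0
[4] 1 · 1 · 1 · 1 · 3 · 0
2 · 1 · 0 · 2 · 3 · 2
2 · 2 · 3 · 3 · 1 · 2
0 · 3 · 0 · 1 · 2 · 0
[5] 1 · 1 · 1 · 1 · 3 · 0
2 · 1 · 0 · 2 · 3 · 2
2 · 2 · 3 · 3 · 1 · 3
0 · 3 · 0 · 1 · 2 · 0
[6] 1 · 1 · 1 · 1 · 3 · 0
2 · 1 · 0 · 2 · 3 · 3
2 · 2 · 3 · 3 · 2 · 0
0 · 3 · 0 · 1 · 2 · 1
[7] 1 · 1 · 1 · 1 · 3 · 0
2 · 1 · 0 · 2 · 3 · 3
2 · 2 · 3 · 3 · 2 · 1
0 · 3 · 0 · 1 · 2 · 1

38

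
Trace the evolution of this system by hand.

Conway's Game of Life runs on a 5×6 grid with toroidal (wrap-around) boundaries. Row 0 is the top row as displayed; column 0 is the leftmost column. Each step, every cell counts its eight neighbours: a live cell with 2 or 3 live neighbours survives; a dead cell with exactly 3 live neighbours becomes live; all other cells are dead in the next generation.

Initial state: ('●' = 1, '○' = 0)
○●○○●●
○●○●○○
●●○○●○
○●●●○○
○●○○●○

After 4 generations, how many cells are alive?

13

0) ○●○○●●
○●○●○○
●●○○●○
○●●●○○
○●○○●○
1) ○●○●●●
○●○●○○
●○○○●○
○○○●●●
○●○○●●
2) ○●○●○●
○●○●○○
●○●○○○
○○○●○○
○○○○○○
3) ●○○○●○
○●○●●○
○●●●○○
○○○○○○
○○●○●○
4) ○●●○●○
●●○○●●
○●○●●○
○●○○○○
○○○●○●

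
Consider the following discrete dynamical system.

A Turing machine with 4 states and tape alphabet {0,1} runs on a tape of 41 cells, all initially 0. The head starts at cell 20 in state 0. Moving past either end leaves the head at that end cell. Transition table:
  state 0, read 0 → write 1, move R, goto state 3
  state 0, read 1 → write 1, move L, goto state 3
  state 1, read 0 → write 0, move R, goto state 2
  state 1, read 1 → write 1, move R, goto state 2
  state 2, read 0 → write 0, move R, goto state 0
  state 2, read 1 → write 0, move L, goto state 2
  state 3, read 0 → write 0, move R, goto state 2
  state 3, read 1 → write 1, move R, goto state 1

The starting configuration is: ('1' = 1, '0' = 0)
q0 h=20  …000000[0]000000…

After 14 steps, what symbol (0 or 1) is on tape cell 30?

0) q0 h=20  …000000[0]000000…
1) q3 h=21  …000001[0]000000…
2) q2 h=22  …000010[0]000000…
3) q0 h=23  …000100[0]000000…
4) q3 h=24  …001001[0]000000…
5) q2 h=25  …010010[0]000000…
6) q0 h=26  …100100[0]000000…
7) q3 h=27  …001001[0]000000…
8) q2 h=28  …010010[0]000000…
9) q0 h=29  …100100[0]000000…
10) q3 h=30  …001001[0]000000…
11) q2 h=31  …010010[0]000000…
12) q0 h=32  …100100[0]000000…
13) q3 h=33  …001001[0]000000…
14) q2 h=34  …010010[0]000000|

0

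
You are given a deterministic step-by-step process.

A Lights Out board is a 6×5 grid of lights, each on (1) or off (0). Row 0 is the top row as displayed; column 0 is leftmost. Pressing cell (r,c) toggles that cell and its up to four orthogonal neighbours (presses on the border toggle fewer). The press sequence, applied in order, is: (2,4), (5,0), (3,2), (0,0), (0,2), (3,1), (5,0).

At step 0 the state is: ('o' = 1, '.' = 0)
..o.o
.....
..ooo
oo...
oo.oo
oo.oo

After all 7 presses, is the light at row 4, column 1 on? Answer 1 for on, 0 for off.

t=0: ..o.o
.....
..ooo
oo...
oo.oo
oo.oo
t=1: ..o.o
....o
..o..
oo..o
oo.oo
oo.oo
t=2: ..o.o
....o
..o..
oo..o
.o.oo
...oo
t=3: ..o.o
....o
.....
o.ooo
.oooo
...oo
t=4: ooo.o
o...o
.....
o.ooo
.oooo
...oo
t=5: o..oo
o.o.o
.....
o.ooo
.oooo
...oo
t=6: o..oo
o.o.o
.o...
.o.oo
..ooo
...oo
t=7: o..oo
o.o.o
.o...
.o.oo
o.ooo
oo.oo

0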